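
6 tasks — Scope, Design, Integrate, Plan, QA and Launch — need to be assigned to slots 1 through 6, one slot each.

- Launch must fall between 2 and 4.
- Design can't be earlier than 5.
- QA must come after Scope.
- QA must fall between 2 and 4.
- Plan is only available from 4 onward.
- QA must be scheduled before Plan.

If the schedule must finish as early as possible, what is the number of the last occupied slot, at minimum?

The precedence chain requires at least 3 distinct slots.
Design can't be placed before 5, so the schedule must run through at least slot 5.
5 works (last occupied slot: 5): for example Plan -> 4, Design -> 5, QA -> 2, Scope -> 1, Launch -> 2, Integrate -> 1.

5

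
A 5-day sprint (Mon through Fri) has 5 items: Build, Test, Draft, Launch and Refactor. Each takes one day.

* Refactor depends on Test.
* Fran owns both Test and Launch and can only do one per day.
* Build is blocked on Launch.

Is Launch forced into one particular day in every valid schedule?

Launch can be Mon (e.g. Test=Tue; Refactor=Wed; Launch=Mon; Draft=Mon; Build=Tue) or Tue (e.g. Build -> Wed; Launch -> Tue; Refactor -> Tue; Test -> Mon; Draft -> Mon).

No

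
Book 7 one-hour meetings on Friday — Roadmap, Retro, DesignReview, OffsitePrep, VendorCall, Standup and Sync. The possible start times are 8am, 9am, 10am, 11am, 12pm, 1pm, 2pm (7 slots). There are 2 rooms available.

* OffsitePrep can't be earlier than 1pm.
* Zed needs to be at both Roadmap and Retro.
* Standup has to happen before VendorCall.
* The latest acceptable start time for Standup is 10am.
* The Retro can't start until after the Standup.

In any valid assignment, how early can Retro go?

9am

Precedence pushes Retro to at least 9am.
Retro at 9am is achievable: OffsitePrep in 1pm, Retro in 9am, DesignReview in 10am, Roadmap in 8am, Sync in 10am, VendorCall in 9am, Standup in 8am.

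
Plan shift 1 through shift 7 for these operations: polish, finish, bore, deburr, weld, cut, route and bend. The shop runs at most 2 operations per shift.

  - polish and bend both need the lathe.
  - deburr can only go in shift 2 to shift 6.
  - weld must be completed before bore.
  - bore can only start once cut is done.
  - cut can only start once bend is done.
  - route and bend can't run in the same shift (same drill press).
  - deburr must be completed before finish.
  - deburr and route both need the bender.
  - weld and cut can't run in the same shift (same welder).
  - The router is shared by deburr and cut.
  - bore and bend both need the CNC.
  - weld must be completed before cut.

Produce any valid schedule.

cut -> shift 3, deburr -> shift 2, weld -> shift 1, polish -> shift 2, finish -> shift 3, route -> shift 4, bore -> shift 4, bend -> shift 1

Checking: bend(shift 1) before cut(shift 3); cut(shift 3) before bore(shift 4); weld(shift 1) before bore(shift 4); deburr(shift 2) before finish(shift 3); weld(shift 1) before cut(shift 3); deburr(shift 2) != cut(shift 3); bore(shift 4) != bend(shift 1); deburr(shift 2) != route(shift 4); polish(shift 2) != bend(shift 1); route(shift 4) != bend(shift 1); weld(shift 1) != cut(shift 3); deburr=shift 2 in [shift 2,shift 6]; max 2 per shift (cap 2).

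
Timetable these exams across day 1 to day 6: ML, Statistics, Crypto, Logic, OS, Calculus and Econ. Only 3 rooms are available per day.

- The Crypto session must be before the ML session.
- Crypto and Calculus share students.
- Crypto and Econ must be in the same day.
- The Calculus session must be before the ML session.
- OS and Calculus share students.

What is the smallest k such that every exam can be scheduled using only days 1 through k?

The precedence chain requires at least 2 distinct days.
With at most 3 per day and 7 exams, at least 3 days are needed.
3 works (last occupied day: day 3): for example Calculus in day 2, Crypto in day 1, Statistics in day 1, Logic in day 2, Econ in day 1, OS in day 3, ML in day 3.

3 days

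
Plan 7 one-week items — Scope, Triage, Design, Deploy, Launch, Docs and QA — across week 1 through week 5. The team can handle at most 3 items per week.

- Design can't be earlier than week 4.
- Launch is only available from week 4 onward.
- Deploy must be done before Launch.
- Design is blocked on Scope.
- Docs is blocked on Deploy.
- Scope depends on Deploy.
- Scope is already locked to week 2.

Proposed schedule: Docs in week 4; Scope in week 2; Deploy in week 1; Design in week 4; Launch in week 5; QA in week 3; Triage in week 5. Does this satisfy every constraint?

Valid

Scope is already locked to week 2 — holds.
Docs is blocked on Deploy — holds.
Deploy must be done before Launch — holds.
Design is blocked on Scope — holds.
The team can handle at most 3 items per week — holds.
Scope depends on Deploy — holds.
Launch is only available from week 4 onward — holds.
Design can't be earlier than week 4 — holds.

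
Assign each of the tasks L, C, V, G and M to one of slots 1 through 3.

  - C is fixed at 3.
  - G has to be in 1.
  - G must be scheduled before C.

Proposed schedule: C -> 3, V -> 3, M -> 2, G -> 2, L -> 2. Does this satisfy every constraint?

No — it violates: G has to be in 1

G has to be in 1 — violated.
G must be scheduled before C — holds.
C is fixed at 3 — holds.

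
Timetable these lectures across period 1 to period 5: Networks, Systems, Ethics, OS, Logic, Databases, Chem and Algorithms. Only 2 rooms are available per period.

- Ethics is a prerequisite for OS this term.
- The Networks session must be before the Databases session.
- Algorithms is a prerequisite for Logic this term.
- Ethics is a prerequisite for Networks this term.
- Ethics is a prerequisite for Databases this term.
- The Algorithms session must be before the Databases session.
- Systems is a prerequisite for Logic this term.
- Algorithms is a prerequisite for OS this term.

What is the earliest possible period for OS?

period 2

Precedence pushes OS to at least period 2.
OS at period 2 is achievable: Networks -> period 2, Algorithms -> period 1, Databases -> period 3, Chem -> period 4, OS -> period 2, Logic -> period 4, Ethics -> period 1, Systems -> period 3.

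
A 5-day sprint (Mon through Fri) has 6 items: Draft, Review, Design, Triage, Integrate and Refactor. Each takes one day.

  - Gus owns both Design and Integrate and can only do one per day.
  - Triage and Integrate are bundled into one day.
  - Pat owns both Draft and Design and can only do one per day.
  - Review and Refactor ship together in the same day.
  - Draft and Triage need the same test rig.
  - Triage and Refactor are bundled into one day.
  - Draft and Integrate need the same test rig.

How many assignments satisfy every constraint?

60

Splitting on Draft: it can be Mon (12), Tue (12), Wed (12), Thu (12), Fri (12). Listing each branch's schedules as (Review, Design, Triage, Integrate, Refactor):
Draft=Mon: (Tue,Wed,Tue,Tue,Tue) (Tue,Thu,Tue,Tue,Tue) (Tue,Fri,Tue,Tue,Tue) (Wed,Tue,Wed,Wed,Wed) (Wed,Thu,Wed,Wed,Wed) (Wed,Fri,Wed,Wed,Wed) (Thu,Tue,Thu,Thu,Thu) (Thu,Wed,Thu,Thu,Thu) (Thu,Fri,Thu,Thu,Thu) (Fri,Tue,Fri,Fri,Fri) (Fri,Wed,Fri,Fri,Fri) (Fri,Thu,Fri,Fri,Fri) — 12.
Draft=Tue: (Mon,Wed,Mon,Mon,Mon) (Mon,Thu,Mon,Mon,Mon) (Mon,Fri,Mon,Mon,Mon) (Wed,Mon,Wed,Wed,Wed) (Wed,Thu,Wed,Wed,Wed) (Wed,Fri,Wed,Wed,Wed) (Thu,Mon,Thu,Thu,Thu) (Thu,Wed,Thu,Thu,Thu) (Thu,Fri,Thu,Thu,Thu) (Fri,Mon,Fri,Fri,Fri) (Fri,Wed,Fri,Fri,Fri) (Fri,Thu,Fri,Fri,Fri) — 12.
Draft=Wed: (Mon,Tue,Mon,Mon,Mon) (Mon,Thu,Mon,Mon,Mon) (Mon,Fri,Mon,Mon,Mon) (Tue,Mon,Tue,Tue,Tue) (Tue,Thu,Tue,Tue,Tue) (Tue,Fri,Tue,Tue,Tue) (Thu,Mon,Thu,Thu,Thu) (Thu,Tue,Thu,Thu,Thu) (Thu,Fri,Thu,Thu,Thu) (Fri,Mon,Fri,Fri,Fri) (Fri,Tue,Fri,Fri,Fri) (Fri,Thu,Fri,Fri,Fri) — 12.
Draft=Thu: (Mon,Tue,Mon,Mon,Mon) (Mon,Wed,Mon,Mon,Mon) (Mon,Fri,Mon,Mon,Mon) (Tue,Mon,Tue,Tue,Tue) (Tue,Wed,Tue,Tue,Tue) (Tue,Fri,Tue,Tue,Tue) (Wed,Mon,Wed,Wed,Wed) (Wed,Tue,Wed,Wed,Wed) (Wed,Fri,Wed,Wed,Wed) (Fri,Mon,Fri,Fri,Fri) (Fri,Tue,Fri,Fri,Fri) (Fri,Wed,Fri,Fri,Fri) — 12.
Draft=Fri: (Mon,Tue,Mon,Mon,Mon) (Mon,Wed,Mon,Mon,Mon) (Mon,Thu,Mon,Mon,Mon) (Tue,Mon,Tue,Tue,Tue) (Tue,Wed,Tue,Tue,Tue) (Tue,Thu,Tue,Tue,Tue) (Wed,Mon,Wed,Wed,Wed) (Wed,Tue,Wed,Wed,Wed) (Wed,Thu,Wed,Wed,Wed) (Thu,Mon,Thu,Thu,Thu) (Thu,Tue,Thu,Thu,Thu) (Thu,Wed,Thu,Thu,Thu) — 12.
Summing: 12 + 12 + 12 + 12 + 12 = 60.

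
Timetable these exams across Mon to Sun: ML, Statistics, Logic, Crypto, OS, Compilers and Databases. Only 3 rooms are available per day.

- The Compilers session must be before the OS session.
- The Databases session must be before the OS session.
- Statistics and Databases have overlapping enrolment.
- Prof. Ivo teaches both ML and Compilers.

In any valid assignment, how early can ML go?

ML at Mon is achievable: ML in Mon, OS in Wed, Compilers in Tue, Crypto in Tue, Databases in Mon, Logic in Mon, Statistics in Tue.

Mon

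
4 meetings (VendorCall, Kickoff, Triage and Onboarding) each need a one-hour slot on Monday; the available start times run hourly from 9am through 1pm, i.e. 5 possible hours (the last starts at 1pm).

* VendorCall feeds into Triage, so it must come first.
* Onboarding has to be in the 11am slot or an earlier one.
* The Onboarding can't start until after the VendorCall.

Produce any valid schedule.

Onboarding in 10am; Triage in 10am; VendorCall in 9am; Kickoff in 9am

Checking: VendorCall(9am) before Onboarding(10am); VendorCall(9am) before Triage(10am); Onboarding=10am in [9am,11am].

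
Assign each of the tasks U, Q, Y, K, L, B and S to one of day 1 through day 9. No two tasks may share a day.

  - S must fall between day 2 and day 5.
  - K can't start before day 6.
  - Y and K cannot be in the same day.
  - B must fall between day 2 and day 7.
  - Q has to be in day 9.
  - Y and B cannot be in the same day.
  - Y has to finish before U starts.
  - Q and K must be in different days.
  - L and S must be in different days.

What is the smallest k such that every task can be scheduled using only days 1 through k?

The precedence chain requires at least 2 distinct days.
With at most 1 per day and 7 tasks, at least 7 days are needed.
Q can't be placed before day 9, so the schedule must run through at least day 9.
9 works (last occupied day: day 9): for example Q -> day 9; U -> day 4; B -> day 3; L -> day 5; Y -> day 1; K -> day 6; S -> day 2.

9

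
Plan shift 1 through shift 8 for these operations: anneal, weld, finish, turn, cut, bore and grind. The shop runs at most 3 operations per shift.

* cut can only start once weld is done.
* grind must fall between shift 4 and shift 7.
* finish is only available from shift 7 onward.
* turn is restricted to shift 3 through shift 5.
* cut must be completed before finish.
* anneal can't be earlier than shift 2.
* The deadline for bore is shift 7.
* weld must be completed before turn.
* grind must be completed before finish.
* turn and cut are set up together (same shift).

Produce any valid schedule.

grind in shift 4, cut in shift 3, weld in shift 1, turn in shift 3, anneal in shift 2, finish in shift 7, bore in shift 1

Checking: cut(shift 3) before finish(shift 7); weld(shift 1) before turn(shift 3); grind(shift 4) before finish(shift 7); weld(shift 1) before cut(shift 3); turn = cut = shift 3; anneal=shift 2 in [shift 2,shift 8]; bore=shift 1 in [shift 1,shift 7]; grind=shift 4 in [shift 4,shift 7]; turn=shift 3 in [shift 3,shift 5]; finish=shift 7 in [shift 7,shift 8]; max 2 per shift (cap 3).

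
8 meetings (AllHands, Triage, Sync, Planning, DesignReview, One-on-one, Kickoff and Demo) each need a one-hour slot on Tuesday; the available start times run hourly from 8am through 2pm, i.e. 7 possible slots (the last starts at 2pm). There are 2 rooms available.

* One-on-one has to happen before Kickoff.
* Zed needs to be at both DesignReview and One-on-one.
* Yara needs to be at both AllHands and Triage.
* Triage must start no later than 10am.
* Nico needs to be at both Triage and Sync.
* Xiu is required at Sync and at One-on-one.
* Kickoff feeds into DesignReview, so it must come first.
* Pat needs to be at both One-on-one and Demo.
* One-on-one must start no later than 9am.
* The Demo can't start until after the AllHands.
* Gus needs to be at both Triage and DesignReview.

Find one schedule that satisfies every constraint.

Triage in 8am, Kickoff in 9am, DesignReview in 10am, AllHands in 9am, Demo in 10am, One-on-one in 8am, Planning in 11am, Sync in 11am

Checking: One-on-one(8am) before Kickoff(9am); Kickoff(9am) before DesignReview(10am); AllHands(9am) before Demo(10am); Sync(11am) != One-on-one(8am); Triage(8am) != Sync(11am); One-on-one(8am) != Demo(10am); AllHands(9am) != Triage(8am); DesignReview(10am) != One-on-one(8am); Triage(8am) != DesignReview(10am); Triage=8am in [8am,10am]; One-on-one=8am in [8am,9am]; max 2 per slot (cap 2).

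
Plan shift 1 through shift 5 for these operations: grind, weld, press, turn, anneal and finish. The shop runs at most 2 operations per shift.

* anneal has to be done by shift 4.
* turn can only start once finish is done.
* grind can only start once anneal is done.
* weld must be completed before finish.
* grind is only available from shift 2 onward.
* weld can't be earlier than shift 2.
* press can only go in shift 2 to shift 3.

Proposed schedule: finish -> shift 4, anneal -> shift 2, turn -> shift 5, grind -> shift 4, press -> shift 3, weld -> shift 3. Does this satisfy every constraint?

weld can't be earlier than shift 2 — holds.
press can only go in shift 2 to shift 3 — holds.
weld must be completed before finish — holds.
grind can only start once anneal is done — holds.
The shop runs at most 2 operations per shift — holds.
grind is only available from shift 2 onward — holds.
turn can only start once finish is done — holds.
anneal has to be done by shift 4 — holds.

Valid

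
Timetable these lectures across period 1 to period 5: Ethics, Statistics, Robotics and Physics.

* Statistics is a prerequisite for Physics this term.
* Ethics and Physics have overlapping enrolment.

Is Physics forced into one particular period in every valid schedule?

Physics can be period 2 (e.g. Ethics in period 1; Robotics in period 1; Statistics in period 1; Physics in period 2) or period 3 (e.g. Ethics -> period 1; Physics -> period 3; Statistics -> period 1; Robotics -> period 1).

No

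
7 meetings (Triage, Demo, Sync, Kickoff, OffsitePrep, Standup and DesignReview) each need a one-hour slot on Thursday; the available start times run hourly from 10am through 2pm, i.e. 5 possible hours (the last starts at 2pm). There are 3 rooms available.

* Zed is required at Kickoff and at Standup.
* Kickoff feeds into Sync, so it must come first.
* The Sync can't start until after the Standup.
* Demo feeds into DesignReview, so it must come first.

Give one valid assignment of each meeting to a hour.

Triage in 10am; DesignReview in 11am; Standup in 11am; Sync in 12pm; Kickoff in 10am; Demo in 10am; OffsitePrep in 11am

Checking: Demo(10am) before DesignReview(11am); Standup(11am) before Sync(12pm); Kickoff(10am) before Sync(12pm); Kickoff(10am) != Standup(11am); max 3 per hour (cap 3).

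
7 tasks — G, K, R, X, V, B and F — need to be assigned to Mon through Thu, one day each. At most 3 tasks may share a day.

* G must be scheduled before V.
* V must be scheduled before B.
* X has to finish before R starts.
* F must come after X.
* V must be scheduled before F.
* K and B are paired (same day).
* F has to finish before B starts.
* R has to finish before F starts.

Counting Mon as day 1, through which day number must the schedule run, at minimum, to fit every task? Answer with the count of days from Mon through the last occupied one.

The precedence chain requires at least 4 distinct days.
With at most 3 per day and 7 tasks, at least 3 days are needed.
4 works (last occupied day: Thu): for example X -> Mon; B -> Thu; V -> Tue; G -> Mon; K -> Thu; F -> Wed; R -> Tue.

4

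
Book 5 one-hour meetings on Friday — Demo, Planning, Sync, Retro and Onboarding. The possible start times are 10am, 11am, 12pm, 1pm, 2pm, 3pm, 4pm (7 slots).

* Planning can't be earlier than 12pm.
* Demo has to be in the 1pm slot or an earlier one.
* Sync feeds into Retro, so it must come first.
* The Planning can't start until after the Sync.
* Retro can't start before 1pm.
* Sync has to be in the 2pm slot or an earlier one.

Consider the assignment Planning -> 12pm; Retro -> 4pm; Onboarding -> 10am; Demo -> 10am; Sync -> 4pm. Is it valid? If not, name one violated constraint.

Invalid. The Planning can't start until after the Sync.

Planning can't be earlier than 12pm — holds.
Sync feeds into Retro, so it must come first — violated.
Retro can't start before 1pm — holds.
Sync has to be in the 2pm slot or an earlier one — violated.
Demo has to be in the 1pm slot or an earlier one — holds.
The Planning can't start until after the Sync — violated.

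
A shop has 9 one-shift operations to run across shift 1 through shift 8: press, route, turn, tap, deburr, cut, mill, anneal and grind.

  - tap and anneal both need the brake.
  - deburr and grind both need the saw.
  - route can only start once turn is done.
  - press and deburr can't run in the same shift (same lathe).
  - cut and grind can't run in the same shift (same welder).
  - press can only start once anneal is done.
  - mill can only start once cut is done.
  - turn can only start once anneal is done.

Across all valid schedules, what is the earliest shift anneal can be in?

shift 1

Downstream work caps anneal at shift 6.
anneal at shift 1 is achievable: deburr in shift 1, press in shift 2, route in shift 3, mill in shift 2, grind in shift 2, cut in shift 1, tap in shift 2, anneal in shift 1, turn in shift 2.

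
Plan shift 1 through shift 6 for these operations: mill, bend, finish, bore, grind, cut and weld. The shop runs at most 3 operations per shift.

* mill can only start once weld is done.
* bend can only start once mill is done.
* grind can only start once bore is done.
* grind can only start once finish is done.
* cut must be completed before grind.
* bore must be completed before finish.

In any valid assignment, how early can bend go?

shift 3

Precedence pushes bend to at least shift 3.
bend at shift 3 is achievable: bend=shift 3; mill=shift 2; cut=shift 1; weld=shift 1; finish=shift 2; grind=shift 3; bore=shift 1.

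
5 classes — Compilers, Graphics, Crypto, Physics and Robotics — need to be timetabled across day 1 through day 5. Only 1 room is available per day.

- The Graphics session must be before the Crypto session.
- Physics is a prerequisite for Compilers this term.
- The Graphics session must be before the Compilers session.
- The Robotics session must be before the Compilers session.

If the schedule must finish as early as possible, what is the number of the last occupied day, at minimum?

The precedence chain requires at least 2 distinct days.
With at most 1 per day and 5 classes, at least 5 days are needed.
5 works (last occupied day: day 5): for example Physics=day 2, Crypto=day 5, Robotics=day 3, Compilers=day 4, Graphics=day 1.

day 5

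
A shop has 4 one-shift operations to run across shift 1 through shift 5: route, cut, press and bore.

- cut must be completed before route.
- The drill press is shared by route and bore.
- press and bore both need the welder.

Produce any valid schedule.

bore=shift 3, route=shift 2, press=shift 1, cut=shift 1

Checking: cut(shift 1) before route(shift 2); press(shift 1) != bore(shift 3); route(shift 2) != bore(shift 3).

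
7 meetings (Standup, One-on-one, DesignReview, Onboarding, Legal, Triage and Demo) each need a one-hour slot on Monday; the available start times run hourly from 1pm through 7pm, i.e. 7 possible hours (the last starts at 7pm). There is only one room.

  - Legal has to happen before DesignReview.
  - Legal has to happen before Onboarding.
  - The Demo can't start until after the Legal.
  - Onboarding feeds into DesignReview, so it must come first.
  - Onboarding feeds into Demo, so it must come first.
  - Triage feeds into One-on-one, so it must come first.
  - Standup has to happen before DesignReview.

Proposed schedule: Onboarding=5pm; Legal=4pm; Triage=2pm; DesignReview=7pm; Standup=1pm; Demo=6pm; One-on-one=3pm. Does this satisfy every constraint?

Yes

Onboarding feeds into Demo, so it must come first — holds.
Legal has to happen before Onboarding — holds.
The Demo can't start until after the Legal — holds.
Onboarding feeds into DesignReview, so it must come first — holds.
Standup has to happen before DesignReview — holds.
Triage feeds into One-on-one, so it must come first — holds.
Legal has to happen before DesignReview — holds.
There is only one room — holds.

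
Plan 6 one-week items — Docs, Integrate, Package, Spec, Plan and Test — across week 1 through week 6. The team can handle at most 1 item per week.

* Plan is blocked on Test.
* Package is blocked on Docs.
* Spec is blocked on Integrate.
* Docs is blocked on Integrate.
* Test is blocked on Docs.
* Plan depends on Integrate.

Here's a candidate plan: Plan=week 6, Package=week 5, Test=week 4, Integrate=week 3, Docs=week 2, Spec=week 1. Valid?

The team can handle at most 1 item per week — holds.
Spec is blocked on Integrate — violated.
Plan is blocked on Test — holds.
Package is blocked on Docs — holds.
Plan depends on Integrate — holds.
Docs is blocked on Integrate — violated.
Test is blocked on Docs — holds.

Invalid. Spec is blocked on Integrate.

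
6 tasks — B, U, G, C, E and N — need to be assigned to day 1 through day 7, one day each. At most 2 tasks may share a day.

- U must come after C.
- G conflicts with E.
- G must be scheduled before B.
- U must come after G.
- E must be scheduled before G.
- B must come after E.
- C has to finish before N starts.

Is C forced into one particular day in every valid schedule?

C can be day 1 (e.g. U -> day 3, C -> day 1, B -> day 3, N -> day 2, E -> day 1, G -> day 2) or day 2 (e.g. U=day 3, C=day 2, N=day 4, G=day 2, E=day 1, B=day 3).

No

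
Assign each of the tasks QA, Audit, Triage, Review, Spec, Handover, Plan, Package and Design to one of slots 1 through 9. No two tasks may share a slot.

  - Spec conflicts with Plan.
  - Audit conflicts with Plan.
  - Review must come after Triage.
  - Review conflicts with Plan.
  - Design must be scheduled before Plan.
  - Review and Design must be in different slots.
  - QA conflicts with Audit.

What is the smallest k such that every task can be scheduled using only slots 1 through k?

9

The precedence chain requires at least 2 distinct slots.
With at most 1 per slot and 9 tasks, at least 9 slots are needed.
9 works (last occupied slot: 9): for example Handover -> 8, Audit -> 6, Spec -> 7, Design -> 3, QA -> 5, Review -> 2, Plan -> 4, Package -> 9, Triage -> 1.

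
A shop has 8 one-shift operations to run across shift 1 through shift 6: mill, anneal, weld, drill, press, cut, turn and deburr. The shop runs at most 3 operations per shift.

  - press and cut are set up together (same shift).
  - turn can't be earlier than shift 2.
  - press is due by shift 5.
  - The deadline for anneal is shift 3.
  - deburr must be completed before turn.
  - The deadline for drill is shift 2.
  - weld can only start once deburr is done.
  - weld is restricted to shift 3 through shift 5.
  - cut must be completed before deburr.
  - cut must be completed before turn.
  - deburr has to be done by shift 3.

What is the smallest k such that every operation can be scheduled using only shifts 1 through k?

The precedence chain requires at least 3 distinct shifts.
With at most 3 per shift and 8 operations, at least 3 shifts are needed.
3 works (last occupied shift: shift 3): for example turn -> shift 3, mill -> shift 2, deburr -> shift 2, weld -> shift 3, press -> shift 1, anneal -> shift 2, drill -> shift 1, cut -> shift 1.

3 shifts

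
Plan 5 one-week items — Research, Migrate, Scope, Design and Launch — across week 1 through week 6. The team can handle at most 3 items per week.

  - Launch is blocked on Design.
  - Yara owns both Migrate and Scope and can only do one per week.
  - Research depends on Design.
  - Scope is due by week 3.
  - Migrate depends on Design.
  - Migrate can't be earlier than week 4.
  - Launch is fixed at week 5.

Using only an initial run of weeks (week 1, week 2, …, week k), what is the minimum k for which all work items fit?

The precedence chain requires at least 2 distinct weeks.
With at most 3 per week and 5 work items, at least 2 weeks are needed.
Launch can't be placed before week 5, so the schedule must run through at least week 5.
5 works (last occupied week: week 5): for example Research=week 2, Migrate=week 4, Scope=week 1, Launch=week 5, Design=week 1.

5 weeks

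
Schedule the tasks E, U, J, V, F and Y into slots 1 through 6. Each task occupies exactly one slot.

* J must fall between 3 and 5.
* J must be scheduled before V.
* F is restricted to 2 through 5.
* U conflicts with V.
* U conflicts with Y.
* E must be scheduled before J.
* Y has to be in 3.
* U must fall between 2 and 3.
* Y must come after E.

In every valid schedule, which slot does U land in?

U's window is 2–3.
Y is fixed at 3, and U can't share a slot with Y.
So U must be 2.

2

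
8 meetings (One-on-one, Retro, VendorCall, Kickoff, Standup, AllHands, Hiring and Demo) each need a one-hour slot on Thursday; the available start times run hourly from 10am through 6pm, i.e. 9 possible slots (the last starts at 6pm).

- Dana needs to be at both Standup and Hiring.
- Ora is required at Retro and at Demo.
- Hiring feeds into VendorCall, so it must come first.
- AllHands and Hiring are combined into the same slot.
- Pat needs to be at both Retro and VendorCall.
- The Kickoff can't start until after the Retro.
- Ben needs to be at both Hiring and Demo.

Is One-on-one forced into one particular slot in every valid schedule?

No

One-on-one can be 10am (e.g. One-on-one in 10am, VendorCall in 11am, Kickoff in 11am, Retro in 10am, Demo in 11am, Hiring in 10am, AllHands in 10am, Standup in 11am) or 11am (e.g. Hiring in 10am; Standup in 11am; AllHands in 10am; Demo in 11am; One-on-one in 11am; VendorCall in 11am; Retro in 10am; Kickoff in 11am).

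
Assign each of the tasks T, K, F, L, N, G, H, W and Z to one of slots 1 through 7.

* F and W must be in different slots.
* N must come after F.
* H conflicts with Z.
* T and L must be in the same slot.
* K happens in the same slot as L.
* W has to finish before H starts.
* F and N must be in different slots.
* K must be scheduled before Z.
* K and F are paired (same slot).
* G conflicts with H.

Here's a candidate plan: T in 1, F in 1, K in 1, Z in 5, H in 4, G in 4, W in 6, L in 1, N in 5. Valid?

No. W has to finish before H starts is not satisfied.

T and L must be in the same slot — holds.
H conflicts with Z — holds.
W has to finish before H starts — violated.
F and W must be in different slots — holds.
K happens in the same slot as L — holds.
N must come after F — holds.
K must be scheduled before Z — holds.
K and F are paired (same slot) — holds.
G conflicts with H — violated.
F and N must be in different slots — holds.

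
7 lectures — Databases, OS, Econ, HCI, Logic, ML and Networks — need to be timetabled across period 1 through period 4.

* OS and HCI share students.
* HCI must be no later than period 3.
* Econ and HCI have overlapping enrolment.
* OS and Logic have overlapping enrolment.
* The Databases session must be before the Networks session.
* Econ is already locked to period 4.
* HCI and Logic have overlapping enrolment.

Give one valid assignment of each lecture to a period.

Econ in period 4, Logic in period 3, Networks in period 2, ML in period 1, OS in period 2, HCI in period 1, Databases in period 1

Checking: Databases(period 1) before Networks(period 2); HCI(period 1) != Logic(period 3); OS(period 2) != Logic(period 3); Econ(period 4) != HCI(period 1); OS(period 2) != HCI(period 1); HCI=period 1 in [period 1,period 3]; Econ=period 4 in [period 4,period 4].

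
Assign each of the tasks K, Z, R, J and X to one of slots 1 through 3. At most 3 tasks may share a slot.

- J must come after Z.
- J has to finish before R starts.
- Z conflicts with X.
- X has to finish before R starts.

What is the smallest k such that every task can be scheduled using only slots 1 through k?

3

The precedence chain requires at least 3 distinct slots.
With at most 3 per slot and 5 tasks, at least 2 slots are needed.
3 works (last occupied slot: 3): for example X in 2, R in 3, Z in 1, K in 1, J in 2.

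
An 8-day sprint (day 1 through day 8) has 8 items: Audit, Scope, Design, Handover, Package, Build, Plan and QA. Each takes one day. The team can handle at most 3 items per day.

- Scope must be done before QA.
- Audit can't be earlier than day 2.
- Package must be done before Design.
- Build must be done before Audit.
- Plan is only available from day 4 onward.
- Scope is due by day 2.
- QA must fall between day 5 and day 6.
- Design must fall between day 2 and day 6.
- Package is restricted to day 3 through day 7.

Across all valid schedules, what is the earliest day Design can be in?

day 4

Design is available from day 2; precedence pushes Design to at least day 4; Design's own window allows nothing later than day 6.
Design at day 4 is achievable: Package in day 3, QA in day 5, Handover in day 1, Build in day 1, Audit in day 2, Design in day 4, Scope in day 1, Plan in day 4.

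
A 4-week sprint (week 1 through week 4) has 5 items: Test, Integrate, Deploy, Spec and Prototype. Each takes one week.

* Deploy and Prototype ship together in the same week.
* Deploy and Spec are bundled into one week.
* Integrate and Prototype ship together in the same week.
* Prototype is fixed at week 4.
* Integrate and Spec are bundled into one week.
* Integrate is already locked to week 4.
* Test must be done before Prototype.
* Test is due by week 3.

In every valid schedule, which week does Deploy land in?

Deploy must be in the same week as Integrate, which can't be before week 4, so Deploy is at least week 4.
So Deploy is pinned to week 4.

week 4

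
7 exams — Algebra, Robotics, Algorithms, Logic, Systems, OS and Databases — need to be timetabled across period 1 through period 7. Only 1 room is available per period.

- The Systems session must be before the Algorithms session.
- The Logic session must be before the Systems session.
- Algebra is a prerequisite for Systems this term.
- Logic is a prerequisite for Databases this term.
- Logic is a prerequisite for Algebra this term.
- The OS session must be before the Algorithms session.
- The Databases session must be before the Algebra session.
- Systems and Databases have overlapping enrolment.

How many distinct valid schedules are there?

Splitting on Algebra: it can be period 3 (8), period 4 (15), period 5 (12). Listing each branch's schedules as (Robotics, Algorithms, Logic, Systems, OS, Databases) by period number:
Algebra=period 3: (4,7,1,5,6,2) (4,7,1,6,5,2) (5,7,1,4,6,2) (5,7,1,6,4,2) (6,7,1,4,5,2) (6,7,1,5,4,2) (7,6,1,4,5,2) (7,6,1,5,4,2) — 8.
Algebra=period 4: (1,7,2,5,6,3) (1,7,2,6,5,3) (2,7,1,5,6,3) (2,7,1,6,5,3) (3,7,1,5,6,2) (3,7,1,6,5,2) (5,7,1,6,2,3) (5,7,1,6,3,2) (5,7,2,6,1,3) (6,7,1,5,2,3) (6,7,1,5,3,2) (6,7,2,5,1,3) (7,6,1,5,2,3) (7,6,1,5,3,2) (7,6,2,5,1,3) — 15.
Algebra=period 5: (1,7,2,6,3,4) (1,7,2,6,4,3) (1,7,3,6,2,4) (2,7,1,6,3,4) (2,7,1,6,4,3) (2,7,3,6,1,4) (3,7,1,6,2,4) (3,7,1,6,4,2) (3,7,2,6,1,4) (4,7,1,6,2,3) (4,7,1,6,3,2) (4,7,2,6,1,3) — 12.
Summing: 8 + 15 + 12 = 35.

35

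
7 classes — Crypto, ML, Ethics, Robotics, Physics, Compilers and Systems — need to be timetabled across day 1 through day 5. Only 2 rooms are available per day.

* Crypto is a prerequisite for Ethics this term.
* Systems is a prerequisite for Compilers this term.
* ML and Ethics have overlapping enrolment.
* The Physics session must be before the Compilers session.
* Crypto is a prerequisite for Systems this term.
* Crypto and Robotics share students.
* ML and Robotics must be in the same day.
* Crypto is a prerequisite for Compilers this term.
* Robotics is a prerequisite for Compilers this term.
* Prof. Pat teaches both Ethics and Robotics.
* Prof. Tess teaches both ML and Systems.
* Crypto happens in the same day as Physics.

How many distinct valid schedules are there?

Splitting on Crypto: it can be day 1 (24), day 2 (13), day 3 (4). Listing each branch's schedules as (ML, Ethics, Robotics, Physics, Compilers, Systems) by day number:
Crypto=day 1: (2,3,2,1,4,3) (2,3,2,1,5,3) (2,3,2,1,5,4) (2,4,2,1,4,3) (2,4,2,1,5,3) (2,4,2,1,5,4) (2,5,2,1,4,3) (2,5,2,1,5,3) (2,5,2,1,5,4) (3,2,3,1,4,2) (3,2,3,1,5,2) (3,2,3,1,5,4) (3,4,3,1,4,2) (3,4,3,1,5,2) (3,4,3,1,5,4) (3,5,3,1,4,2) (3,5,3,1,5,2) (3,5,3,1,5,4) (4,2,4,1,5,2) (4,2,4,1,5,3) (4,3,4,1,5,2) (4,3,4,1,5,3) (4,5,4,1,5,2) (4,5,4,1,5,3) — 24.
Crypto=day 2: (1,3,1,2,4,3) (1,3,1,2,5,3) (1,3,1,2,5,4) (1,4,1,2,4,3) (1,4,1,2,5,3) (1,4,1,2,5,4) (1,5,1,2,4,3) (1,5,1,2,5,3) (1,5,1,2,5,4) (3,4,3,2,5,4) (3,5,3,2,5,4) (4,3,4,2,5,3) (4,5,4,2,5,3) — 13.
Crypto=day 3: (1,4,1,3,5,4) (1,5,1,3,5,4) (2,4,2,3,5,4) (2,5,2,3,5,4) — 4.
Summing: 24 + 13 + 4 = 41.

41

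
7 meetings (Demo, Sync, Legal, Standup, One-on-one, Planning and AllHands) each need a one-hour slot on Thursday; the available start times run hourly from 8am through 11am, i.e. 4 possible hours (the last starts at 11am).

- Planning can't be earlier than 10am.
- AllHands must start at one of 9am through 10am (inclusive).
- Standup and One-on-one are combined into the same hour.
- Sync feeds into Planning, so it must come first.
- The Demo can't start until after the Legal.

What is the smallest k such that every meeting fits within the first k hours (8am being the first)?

3 hours

The precedence chain requires at least 2 distinct hours.
Planning can't be placed before 10am — that is hour 3 counting from 8am — so the schedule must run through at least 3 hours.
3 works (last occupied hour: 10am): for example Legal in 8am; Planning in 10am; AllHands in 9am; One-on-one in 8am; Standup in 8am; Demo in 9am; Sync in 8am.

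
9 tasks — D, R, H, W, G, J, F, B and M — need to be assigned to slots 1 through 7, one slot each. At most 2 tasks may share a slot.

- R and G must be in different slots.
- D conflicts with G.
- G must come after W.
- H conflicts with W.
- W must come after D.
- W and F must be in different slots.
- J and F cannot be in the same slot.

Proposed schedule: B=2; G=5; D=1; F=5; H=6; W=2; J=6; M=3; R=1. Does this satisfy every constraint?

Yes, all constraints hold

H conflicts with W — holds.
R and G must be in different slots — holds.
W must come after D — holds.
J and F cannot be in the same slot — holds.
D conflicts with G — holds.
At most 2 tasks may share a slot — holds.
W and F must be in different slots — holds.
G must come after W — holds.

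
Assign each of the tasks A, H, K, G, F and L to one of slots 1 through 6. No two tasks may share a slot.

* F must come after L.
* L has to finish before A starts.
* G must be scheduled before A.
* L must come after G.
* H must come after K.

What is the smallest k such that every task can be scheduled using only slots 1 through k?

6 slots

The precedence chain requires at least 3 distinct slots.
With at most 1 per slot and 6 tasks, at least 6 slots are needed.
6 works (last occupied slot: 6): for example F -> 6, L -> 2, A -> 3, G -> 1, K -> 4, H -> 5.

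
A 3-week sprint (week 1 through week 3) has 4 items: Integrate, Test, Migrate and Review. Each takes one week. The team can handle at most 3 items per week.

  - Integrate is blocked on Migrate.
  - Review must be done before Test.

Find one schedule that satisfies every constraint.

Migrate=week 1; Integrate=week 2; Review=week 1; Test=week 2

Checking: Review(week 1) before Test(week 2); Migrate(week 1) before Integrate(week 2); max 2 per week (cap 3).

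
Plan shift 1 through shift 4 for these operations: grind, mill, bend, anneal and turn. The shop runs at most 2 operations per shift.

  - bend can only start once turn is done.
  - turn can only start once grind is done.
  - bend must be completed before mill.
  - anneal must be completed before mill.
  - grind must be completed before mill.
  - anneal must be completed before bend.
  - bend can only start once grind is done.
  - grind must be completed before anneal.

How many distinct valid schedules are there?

1

Enumerating: grind -> shift 1; bend -> shift 3; turn -> shift 2; mill -> shift 4; anneal -> shift 2.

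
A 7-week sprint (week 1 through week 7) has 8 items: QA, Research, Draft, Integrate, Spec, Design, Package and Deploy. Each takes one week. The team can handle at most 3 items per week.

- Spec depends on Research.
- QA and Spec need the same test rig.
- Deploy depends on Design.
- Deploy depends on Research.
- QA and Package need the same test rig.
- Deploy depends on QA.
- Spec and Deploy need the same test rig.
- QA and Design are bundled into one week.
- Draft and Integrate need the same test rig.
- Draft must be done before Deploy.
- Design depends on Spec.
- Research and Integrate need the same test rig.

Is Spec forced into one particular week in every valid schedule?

No

Spec can be week 2 (e.g. Design -> week 3, Integrate -> week 2, Package -> week 1, Draft -> week 1, Spec -> week 2, QA -> week 3, Deploy -> week 4, Research -> week 1) or week 3 (e.g. Package -> week 1; Spec -> week 3; Deploy -> week 5; Integrate -> week 2; Draft -> week 1; Research -> week 1; QA -> week 4; Design -> week 4).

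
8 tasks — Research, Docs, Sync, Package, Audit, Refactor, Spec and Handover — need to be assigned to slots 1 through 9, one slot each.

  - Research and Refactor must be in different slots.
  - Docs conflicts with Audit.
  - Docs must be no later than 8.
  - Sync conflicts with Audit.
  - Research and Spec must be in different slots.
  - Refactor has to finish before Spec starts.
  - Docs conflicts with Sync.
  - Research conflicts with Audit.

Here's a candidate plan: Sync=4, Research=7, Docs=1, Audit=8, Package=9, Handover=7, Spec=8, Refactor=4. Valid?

Docs conflicts with Sync — holds.
Docs conflicts with Audit — holds.
Research and Refactor must be in different slots — holds.
Sync conflicts with Audit — holds.
Research conflicts with Audit — holds.
Docs must be no later than 8 — holds.
Research and Spec must be in different slots — holds.
Refactor has to finish before Spec starts — holds.

Valid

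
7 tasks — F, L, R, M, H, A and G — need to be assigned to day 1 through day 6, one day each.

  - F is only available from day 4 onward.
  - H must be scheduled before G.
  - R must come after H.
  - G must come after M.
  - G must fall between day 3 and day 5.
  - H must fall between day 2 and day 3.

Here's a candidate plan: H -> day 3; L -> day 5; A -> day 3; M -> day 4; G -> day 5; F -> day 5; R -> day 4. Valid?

G must fall between day 3 and day 5 — holds.
H must be scheduled before G — holds.
R must come after H — holds.
H must fall between day 2 and day 3 — holds.
F is only available from day 4 onward — holds.
G must come after M — holds.

Yes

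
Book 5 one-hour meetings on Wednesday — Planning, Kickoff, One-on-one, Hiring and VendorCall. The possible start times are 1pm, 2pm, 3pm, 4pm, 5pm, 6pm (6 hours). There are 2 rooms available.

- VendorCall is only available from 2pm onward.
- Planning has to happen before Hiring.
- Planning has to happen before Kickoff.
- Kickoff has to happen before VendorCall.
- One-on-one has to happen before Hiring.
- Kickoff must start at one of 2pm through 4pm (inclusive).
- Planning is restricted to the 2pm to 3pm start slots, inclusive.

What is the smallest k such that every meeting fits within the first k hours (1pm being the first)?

The precedence chain requires at least 3 distinct hours.
With at most 2 per hour and 5 meetings, at least 3 hours are needed.
Propagating the time windows through the other constraints, VendorCall can't land before 4pm — that is hour 4 counting from 1pm — so the schedule must run through at least 4 hours.
4 works (last occupied hour: 4pm): for example Planning -> 2pm, One-on-one -> 1pm, Hiring -> 3pm, VendorCall -> 4pm, Kickoff -> 3pm.

4 hours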